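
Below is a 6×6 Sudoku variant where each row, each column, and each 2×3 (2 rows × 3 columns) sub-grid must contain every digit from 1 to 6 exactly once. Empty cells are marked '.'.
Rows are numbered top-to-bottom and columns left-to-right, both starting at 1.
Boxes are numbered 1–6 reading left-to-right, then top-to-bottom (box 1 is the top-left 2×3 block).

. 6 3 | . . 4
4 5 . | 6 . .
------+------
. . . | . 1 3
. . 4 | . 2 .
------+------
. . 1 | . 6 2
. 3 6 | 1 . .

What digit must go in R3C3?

5

Cell R3C3 itself could take any of {2, 5} by direct elimination.
Consider where 5 can go in column 3.
R2C3 is out (row 2 already has a 5).
So the only cell in column 3 that can hold 5 is R3C3.
Therefore R3C3 = 5.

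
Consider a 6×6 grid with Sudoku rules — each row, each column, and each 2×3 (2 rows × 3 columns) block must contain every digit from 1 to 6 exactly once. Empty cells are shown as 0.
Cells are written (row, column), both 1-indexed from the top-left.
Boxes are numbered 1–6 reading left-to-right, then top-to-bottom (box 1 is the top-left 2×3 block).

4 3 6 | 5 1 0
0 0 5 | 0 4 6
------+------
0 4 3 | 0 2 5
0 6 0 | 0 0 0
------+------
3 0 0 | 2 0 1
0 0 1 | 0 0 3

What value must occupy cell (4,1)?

5

Cell (4,1) itself could take any of {1, 2, 5} by direct elimination.
Consider where 5 can go in box 3.
(3,1) is out (row 3 already has a 5).
(4,3) is out (column 3 already has a 5).
So the only cell in box 3 that can hold 5 is (4,1).
Therefore (4,1) = 5.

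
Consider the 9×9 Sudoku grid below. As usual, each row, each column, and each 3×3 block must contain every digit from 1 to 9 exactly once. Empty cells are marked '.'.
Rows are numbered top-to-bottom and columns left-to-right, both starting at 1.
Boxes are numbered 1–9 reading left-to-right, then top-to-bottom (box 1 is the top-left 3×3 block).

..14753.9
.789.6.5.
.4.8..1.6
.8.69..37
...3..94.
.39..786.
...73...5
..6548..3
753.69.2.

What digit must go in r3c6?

Cell r3c6 itself could take any of {2, 3} by direct elimination.
Consider where 3 can go in column 6.
r4c6 is out (row 4 already has a 3).
r5c6 is out (row 5 already has a 3).
r7c6 is out (row 7 already has a 3).
So the only cell in column 6 that can hold 3 is r3c6.
Therefore r3c6 = 3.

3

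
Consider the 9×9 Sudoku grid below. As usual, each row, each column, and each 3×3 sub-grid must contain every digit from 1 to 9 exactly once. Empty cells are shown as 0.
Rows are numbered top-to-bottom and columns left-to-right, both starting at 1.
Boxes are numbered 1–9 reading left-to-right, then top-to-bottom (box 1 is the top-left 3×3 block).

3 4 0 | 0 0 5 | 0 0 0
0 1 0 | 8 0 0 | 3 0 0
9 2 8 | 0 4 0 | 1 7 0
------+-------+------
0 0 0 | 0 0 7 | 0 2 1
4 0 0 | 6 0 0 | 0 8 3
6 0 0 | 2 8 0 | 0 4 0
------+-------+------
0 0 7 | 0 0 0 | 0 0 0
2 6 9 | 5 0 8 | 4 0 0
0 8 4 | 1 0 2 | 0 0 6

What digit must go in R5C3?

Cell R5C3 itself could take any of {1, 2, 5} by direct elimination.
Consider where 2 can go in box 4.
R4C1 is out (row 4 already has a 2). R4C2 is out (row 4 already has a 2). R4C3 is out (row 4 already has a 2). R5C2 is out (column 2 already has a 2). The remaining empty cells in box 4 are similarly blocked.
So the only cell in box 4 that can hold 2 is R5C3.
Therefore R5C3 = 2.

2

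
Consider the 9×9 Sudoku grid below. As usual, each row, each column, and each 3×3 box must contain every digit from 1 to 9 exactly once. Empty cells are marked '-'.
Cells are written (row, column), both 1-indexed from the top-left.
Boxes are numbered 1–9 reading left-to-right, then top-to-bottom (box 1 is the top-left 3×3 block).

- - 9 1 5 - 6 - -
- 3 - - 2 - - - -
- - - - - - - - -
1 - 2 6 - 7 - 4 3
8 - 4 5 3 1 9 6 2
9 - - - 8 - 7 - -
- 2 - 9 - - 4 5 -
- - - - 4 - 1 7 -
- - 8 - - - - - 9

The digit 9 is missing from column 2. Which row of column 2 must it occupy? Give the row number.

8

Consider where 9 can go in column 2.
(1,2) is out (row 1 already has a 9). (3,2) is out (box 1 already has a 9). (4,2) is out (box 4 already has a 9). (5,2) is out (row 5 already has a 9). The remaining empty cells in column 2 are similarly blocked.
So the only cell in column 2 that can hold 9 is (8,2).
That is row 8.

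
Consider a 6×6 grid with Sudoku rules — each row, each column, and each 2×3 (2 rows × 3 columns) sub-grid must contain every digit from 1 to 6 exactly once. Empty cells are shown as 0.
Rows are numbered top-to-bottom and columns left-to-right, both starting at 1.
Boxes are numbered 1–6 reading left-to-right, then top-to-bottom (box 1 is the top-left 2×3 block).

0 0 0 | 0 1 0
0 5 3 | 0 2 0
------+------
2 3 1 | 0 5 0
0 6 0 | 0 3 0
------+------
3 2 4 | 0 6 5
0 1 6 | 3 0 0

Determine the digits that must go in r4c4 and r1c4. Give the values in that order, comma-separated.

For r4c4:
  Consider where 2 can go in column 4.
  r1c4 is out (box 2 already has a 2).
  r2c4 is out (row 2 already has a 2).
  r3c4 is out (row 3 already has a 2).
  r5c4 is out (row 5 already has a 2).
  So the only cell in column 4 that can hold 2 is r4c4.
  So r4c4 = 2.
For r1c4:
  Consider where 5 can go in column 4.
  r2c4 is out (row 2 already has a 5).
  r3c4 is out (row 3 already has a 5).
  r4c4 is out (box 4 already has a 5).
  r5c4 is out (row 5 already has a 5).
  So the only cell in column 4 that can hold 5 is r1c4.
  So r1c4 = 5.

2,5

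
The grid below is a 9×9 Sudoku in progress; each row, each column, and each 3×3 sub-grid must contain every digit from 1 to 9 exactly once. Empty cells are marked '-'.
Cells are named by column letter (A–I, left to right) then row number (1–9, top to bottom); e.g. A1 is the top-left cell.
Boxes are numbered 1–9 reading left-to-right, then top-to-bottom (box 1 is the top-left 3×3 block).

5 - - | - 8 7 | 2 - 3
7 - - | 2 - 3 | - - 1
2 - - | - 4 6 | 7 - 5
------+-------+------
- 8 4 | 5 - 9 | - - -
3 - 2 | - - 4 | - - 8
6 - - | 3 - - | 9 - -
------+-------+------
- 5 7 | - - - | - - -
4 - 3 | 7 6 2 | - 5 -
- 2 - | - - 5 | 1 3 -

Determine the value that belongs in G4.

3

Cell G4 itself could take any of {3, 6} by direct elimination.
Consider where 3 can go in column G.
G2 is out (row 2 already has a 3).
G5 is out (row 5 already has a 3).
G7 is out (box 9 already has a 3).
G8 is out (row 8 already has a 3).
So the only cell in column G that can hold 3 is G4.
Therefore G4 = 3.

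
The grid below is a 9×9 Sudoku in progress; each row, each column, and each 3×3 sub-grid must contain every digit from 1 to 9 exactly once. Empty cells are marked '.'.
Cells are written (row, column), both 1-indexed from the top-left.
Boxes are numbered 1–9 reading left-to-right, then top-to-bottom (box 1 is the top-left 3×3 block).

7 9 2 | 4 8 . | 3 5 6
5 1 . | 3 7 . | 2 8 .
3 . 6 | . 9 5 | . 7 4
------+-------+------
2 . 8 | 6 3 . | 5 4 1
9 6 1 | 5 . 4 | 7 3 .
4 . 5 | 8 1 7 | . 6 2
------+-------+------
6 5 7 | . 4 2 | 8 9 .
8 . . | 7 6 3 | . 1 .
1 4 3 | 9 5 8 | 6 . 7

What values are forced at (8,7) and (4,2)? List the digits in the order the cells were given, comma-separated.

For (8,7):
  Row 8 already contains {1, 3, 6, 7, 8}.
  Column 7 already contains {2, 3, 5, 6, 7, 8}.
  Its 3×3 block (box 9) already contains {1, 6, 7, 8, 9}.
  The only value from 1–9 not eliminated is 4, so (8,7) = 4.
For (4,2):
  Row 4 already contains {1, 2, 3, 4, 5, 6, 8}.
  Column 2 already contains {1, 4, 5, 6, 9}.
  Its 3×3 block (box 4) already contains {1, 2, 4, 5, 6, 8, 9}.
  The only value from 1–9 not eliminated is 7, so (4,2) = 7.

4,7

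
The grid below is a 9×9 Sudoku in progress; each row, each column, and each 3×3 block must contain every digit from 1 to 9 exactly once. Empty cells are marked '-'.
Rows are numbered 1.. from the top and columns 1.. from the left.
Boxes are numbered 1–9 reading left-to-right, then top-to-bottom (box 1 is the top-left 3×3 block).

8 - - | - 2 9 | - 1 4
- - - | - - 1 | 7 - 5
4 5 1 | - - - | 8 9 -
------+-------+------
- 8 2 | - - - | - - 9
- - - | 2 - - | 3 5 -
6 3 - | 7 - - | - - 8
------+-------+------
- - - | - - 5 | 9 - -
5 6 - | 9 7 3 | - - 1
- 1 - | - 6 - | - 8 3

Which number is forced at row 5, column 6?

Cell row 5, column 6 itself could take any of {4, 6, 8} by direct elimination.
Consider where 8 can go in column 6.
row 3, column 6 is out (row 3 already has a 8).
row 4, column 6 is out (row 4 already has a 8).
row 6, column 6 is out (row 6 already has a 8).
row 9, column 6 is out (row 9 already has a 8).
So the only cell in column 6 that can hold 8 is row 5, column 6.
Therefore row 5, column 6 = 8.

8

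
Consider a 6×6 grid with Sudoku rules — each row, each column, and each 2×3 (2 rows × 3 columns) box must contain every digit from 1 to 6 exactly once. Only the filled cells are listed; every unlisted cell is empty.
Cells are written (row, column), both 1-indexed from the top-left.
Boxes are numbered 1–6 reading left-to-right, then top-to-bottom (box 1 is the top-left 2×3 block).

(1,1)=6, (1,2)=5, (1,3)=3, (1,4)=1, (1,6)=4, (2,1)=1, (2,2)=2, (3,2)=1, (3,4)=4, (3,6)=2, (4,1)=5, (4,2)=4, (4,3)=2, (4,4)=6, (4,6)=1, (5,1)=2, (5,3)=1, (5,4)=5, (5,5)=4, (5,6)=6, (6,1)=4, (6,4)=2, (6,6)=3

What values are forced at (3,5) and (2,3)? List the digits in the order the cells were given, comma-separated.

For (3,5):
  Consider where 5 can go in row 3.
  (3,1) is out (column 1 already has a 5).
  (3,3) is out (box 3 already has a 5).
  So the only cell in row 3 that can hold 5 is (3,5).
  So (3,5) = 5.
For (2,3):
  Row 2 already contains {1, 2}.
  Column 3 already contains {1, 2, 3}.
  Its 2×3 block (box 1) already contains {1, 2, 3, 5, 6}.
  The only value from 1–6 not eliminated is 4, so (2,3) = 4.

5,4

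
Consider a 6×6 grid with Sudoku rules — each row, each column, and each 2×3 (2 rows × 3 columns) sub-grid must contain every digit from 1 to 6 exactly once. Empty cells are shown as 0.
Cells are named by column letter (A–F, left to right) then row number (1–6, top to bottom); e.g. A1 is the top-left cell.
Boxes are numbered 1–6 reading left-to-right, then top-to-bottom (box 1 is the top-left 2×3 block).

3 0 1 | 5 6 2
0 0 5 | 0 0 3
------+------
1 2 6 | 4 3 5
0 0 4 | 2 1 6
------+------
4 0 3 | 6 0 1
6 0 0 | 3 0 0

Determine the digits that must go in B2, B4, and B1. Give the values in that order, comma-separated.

For B2:
  Consider where 6 can go in box 1.
  B1 is out (row 1 already has a 6).
  A2 is out (column A already has a 6).
  So the only cell in box 1 that can hold 6 is B2.
  So B2 = 6.
For B4:
  Consider where 3 can go in box 3.
  A4 is out (column A already has a 3).
  So the only cell in box 3 that can hold 3 is B4.
  So B4 = 3.
For B1:
  Row 1 already contains {1, 2, 3, 5, 6}.
  Column B already contains {2}.
  Its 2×3 block (box 1) already contains {1, 3, 5}.
  The only value from 1–6 not eliminated is 4, so B1 = 4.

6,3,4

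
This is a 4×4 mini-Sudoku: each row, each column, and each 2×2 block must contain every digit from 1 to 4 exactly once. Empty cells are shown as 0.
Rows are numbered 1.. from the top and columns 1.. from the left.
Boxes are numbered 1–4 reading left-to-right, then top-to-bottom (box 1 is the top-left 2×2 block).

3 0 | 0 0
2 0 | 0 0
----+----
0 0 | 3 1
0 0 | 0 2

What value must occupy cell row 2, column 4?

Cell row 2, column 4 itself could take any of {3, 4} by direct elimination.
Consider where 3 can go in box 2.
row 1, column 3 is out (row 1 already has a 3).
row 1, column 4 is out (row 1 already has a 3).
row 2, column 3 is out (column 3 already has a 3).
So the only cell in box 2 that can hold 3 is row 2, column 4.
Therefore row 2, column 4 = 3.

3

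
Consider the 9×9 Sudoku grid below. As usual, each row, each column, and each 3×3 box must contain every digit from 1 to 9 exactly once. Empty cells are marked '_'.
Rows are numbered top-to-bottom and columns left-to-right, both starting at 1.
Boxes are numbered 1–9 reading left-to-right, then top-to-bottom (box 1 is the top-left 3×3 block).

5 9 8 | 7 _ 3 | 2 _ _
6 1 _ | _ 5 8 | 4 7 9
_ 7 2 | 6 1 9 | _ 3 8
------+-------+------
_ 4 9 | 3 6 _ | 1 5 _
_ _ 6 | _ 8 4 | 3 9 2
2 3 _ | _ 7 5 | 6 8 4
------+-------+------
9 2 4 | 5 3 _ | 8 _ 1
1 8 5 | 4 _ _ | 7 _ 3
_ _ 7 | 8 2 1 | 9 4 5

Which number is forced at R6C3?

Row 6 already contains {2, 3, 4, 5, 6, 7, 8}.
Column 3 already contains {2, 4, 5, 6, 7, 8, 9}.
Its 3×3 block (box 4) already contains {2, 3, 4, 6, 9}.
The only value from 1–9 not eliminated is 1, so R6C3 = 1.

1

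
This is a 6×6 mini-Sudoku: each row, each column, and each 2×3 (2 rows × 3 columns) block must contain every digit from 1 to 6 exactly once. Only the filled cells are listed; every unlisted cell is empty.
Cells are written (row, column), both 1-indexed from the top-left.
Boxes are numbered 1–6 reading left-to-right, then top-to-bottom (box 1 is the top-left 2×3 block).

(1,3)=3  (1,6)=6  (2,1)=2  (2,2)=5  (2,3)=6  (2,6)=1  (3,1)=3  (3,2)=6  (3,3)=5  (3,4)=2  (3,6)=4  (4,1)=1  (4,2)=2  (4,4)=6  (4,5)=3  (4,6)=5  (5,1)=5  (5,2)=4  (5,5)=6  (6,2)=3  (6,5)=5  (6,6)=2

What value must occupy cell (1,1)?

4

Row 1 already contains {3, 6}.
Column 1 already contains {1, 2, 3, 5}.
Its 2×3 block (box 1) already contains {2, 3, 5, 6}.
The only value from 1–6 not eliminated is 4, so (1,1) = 4.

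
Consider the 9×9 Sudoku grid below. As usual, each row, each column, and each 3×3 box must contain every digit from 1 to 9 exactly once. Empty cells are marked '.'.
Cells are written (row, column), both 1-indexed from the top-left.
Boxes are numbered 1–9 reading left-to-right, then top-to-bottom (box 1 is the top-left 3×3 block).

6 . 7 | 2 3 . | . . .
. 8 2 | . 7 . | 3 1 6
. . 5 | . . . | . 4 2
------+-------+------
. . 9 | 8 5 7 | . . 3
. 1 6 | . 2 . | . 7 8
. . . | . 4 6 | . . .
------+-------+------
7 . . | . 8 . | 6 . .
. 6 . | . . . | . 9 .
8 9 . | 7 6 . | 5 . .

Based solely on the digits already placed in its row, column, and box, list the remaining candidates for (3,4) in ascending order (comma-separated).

Row 3 already contains {2, 4, 5}.
Column 4 already contains {2, 7, 8}.
Its 3×3 block (box 2) already contains {2, 3, 7}.
Removing those from 1–9 leaves {1, 6, 9} as the candidates for (3,4).

1,6,9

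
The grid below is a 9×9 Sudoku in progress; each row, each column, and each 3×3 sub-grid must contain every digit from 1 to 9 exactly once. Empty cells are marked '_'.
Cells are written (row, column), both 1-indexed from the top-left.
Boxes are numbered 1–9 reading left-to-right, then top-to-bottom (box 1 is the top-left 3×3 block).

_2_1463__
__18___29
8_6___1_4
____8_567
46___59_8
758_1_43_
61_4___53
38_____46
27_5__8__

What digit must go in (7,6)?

8

Cell (7,6) itself could take any of {2, 7, 8, 9} by direct elimination.
Consider where 8 can go in row 7.
(7,3) is out (column 3 already has a 8).
(7,5) is out (column 5 already has a 8).
(7,7) is out (column 7 already has a 8).
So the only cell in row 7 that can hold 8 is (7,6).
Therefore (7,6) = 8.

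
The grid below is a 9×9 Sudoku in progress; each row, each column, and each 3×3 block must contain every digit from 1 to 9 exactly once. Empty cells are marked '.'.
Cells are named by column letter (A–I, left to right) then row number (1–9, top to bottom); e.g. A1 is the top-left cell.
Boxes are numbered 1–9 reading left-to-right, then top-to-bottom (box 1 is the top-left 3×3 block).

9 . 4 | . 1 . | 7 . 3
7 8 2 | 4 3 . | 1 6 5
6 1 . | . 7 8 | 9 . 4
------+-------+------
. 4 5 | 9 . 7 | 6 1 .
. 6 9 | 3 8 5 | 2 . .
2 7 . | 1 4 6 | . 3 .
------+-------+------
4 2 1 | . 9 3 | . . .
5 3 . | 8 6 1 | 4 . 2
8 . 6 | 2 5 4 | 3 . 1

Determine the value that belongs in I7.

Cell I7 itself could take any of {6, 7, 8} by direct elimination.
Consider where 6 can go in row 7.
D7 is out (box 8 already has a 6).
G7 is out (column G already has a 6).
H7 is out (column H already has a 6).
So the only cell in row 7 that can hold 6 is I7.
Therefore I7 = 6.

6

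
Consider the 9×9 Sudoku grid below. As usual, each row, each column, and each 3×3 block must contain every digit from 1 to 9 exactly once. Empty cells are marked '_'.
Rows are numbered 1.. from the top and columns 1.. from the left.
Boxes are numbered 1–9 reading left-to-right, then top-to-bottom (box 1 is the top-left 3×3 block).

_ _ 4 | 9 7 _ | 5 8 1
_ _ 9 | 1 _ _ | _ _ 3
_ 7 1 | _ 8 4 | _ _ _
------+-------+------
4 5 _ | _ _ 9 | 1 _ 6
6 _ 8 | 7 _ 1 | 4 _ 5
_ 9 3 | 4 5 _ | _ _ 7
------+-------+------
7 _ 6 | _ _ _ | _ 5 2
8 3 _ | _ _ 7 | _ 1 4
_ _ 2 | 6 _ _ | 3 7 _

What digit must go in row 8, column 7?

Cell row 8, column 7 itself could take any of {6, 9} by direct elimination.
Consider where 6 can go in row 8.
row 8, column 3 is out (column 3 already has a 6).
row 8, column 4 is out (column 4 already has a 6).
row 8, column 5 is out (box 8 already has a 6).
So the only cell in row 8 that can hold 6 is row 8, column 7.
Therefore row 8, column 7 = 6.

6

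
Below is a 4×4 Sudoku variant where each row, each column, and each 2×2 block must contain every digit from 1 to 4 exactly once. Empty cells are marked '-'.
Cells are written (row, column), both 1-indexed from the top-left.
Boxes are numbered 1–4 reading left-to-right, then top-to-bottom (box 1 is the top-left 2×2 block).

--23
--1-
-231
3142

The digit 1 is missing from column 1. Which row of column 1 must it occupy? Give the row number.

1

Consider where 1 can go in column 1.
(2,1) is out (row 2 already has a 1).
(3,1) is out (row 3 already has a 1).
So the only cell in column 1 that can hold 1 is (1,1).
That is row 1.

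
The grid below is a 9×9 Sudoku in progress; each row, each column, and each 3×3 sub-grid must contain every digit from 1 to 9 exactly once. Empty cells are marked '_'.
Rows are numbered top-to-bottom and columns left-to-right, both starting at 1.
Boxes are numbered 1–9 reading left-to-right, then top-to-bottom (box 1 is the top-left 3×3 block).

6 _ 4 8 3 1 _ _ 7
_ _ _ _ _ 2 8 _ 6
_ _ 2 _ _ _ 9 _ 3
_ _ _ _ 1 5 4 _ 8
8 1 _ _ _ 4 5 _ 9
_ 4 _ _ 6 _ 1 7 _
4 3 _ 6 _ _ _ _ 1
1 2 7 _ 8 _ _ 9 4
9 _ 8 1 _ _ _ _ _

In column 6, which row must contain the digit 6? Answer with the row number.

Consider where 6 can go in column 6.
R6C6 is out (row 6 already has a 6).
R7C6 is out (row 7 already has a 6).
R8C6 is out (box 8 already has a 6).
R9C6 is out (box 8 already has a 6).
So the only cell in column 6 that can hold 6 is R3C6.
That is row 3.

3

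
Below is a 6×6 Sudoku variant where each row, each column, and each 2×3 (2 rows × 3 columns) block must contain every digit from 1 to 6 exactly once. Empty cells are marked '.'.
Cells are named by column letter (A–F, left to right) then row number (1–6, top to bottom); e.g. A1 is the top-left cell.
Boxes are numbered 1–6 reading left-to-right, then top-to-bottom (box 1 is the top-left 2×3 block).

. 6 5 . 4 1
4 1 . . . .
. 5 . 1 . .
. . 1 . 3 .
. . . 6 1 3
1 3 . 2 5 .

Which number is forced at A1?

2

Cell A1 itself could take any of {2, 3} by direct elimination.
Consider where 2 can go in row 1.
D1 is out (column D already has a 2).
So the only cell in row 1 that can hold 2 is A1.
Therefore A1 = 2.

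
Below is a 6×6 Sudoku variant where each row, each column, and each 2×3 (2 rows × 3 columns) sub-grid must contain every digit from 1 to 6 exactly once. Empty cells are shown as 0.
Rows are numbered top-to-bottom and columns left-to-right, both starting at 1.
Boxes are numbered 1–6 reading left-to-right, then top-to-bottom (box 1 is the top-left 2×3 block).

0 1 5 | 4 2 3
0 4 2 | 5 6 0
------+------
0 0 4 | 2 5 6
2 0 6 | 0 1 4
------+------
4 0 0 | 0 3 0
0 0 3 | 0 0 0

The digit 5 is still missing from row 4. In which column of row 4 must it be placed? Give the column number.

Consider where 5 can go in row 4.
R4C4 is out (column 4 already has a 5).
So the only cell in row 4 that can hold 5 is R4C2.
That is column 2.

2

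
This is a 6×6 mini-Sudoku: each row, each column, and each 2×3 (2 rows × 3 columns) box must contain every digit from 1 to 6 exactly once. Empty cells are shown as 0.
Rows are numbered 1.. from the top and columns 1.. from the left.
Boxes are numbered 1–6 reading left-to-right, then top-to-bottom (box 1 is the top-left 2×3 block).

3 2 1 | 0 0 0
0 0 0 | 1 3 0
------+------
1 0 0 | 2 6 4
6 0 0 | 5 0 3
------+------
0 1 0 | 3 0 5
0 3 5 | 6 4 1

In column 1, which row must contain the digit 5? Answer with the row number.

Consider where 5 can go in column 1.
row 5, column 1 is out (row 5 already has a 5).
row 6, column 1 is out (row 6 already has a 5).
So the only cell in column 1 that can hold 5 is row 2, column 1.
That is row 2.

2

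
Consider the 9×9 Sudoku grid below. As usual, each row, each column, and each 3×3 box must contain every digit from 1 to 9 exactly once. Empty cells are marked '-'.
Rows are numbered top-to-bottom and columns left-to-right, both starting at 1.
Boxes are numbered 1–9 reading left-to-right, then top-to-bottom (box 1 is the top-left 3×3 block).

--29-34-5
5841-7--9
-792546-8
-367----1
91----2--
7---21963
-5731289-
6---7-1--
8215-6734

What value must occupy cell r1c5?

8

Cell r1c5 itself could take any of {6, 8} by direct elimination.
Consider where 8 can go in box 2.
r2c5 is out (row 2 already has a 8).
So the only cell in box 2 that can hold 8 is r1c5.
Therefore r1c5 = 8.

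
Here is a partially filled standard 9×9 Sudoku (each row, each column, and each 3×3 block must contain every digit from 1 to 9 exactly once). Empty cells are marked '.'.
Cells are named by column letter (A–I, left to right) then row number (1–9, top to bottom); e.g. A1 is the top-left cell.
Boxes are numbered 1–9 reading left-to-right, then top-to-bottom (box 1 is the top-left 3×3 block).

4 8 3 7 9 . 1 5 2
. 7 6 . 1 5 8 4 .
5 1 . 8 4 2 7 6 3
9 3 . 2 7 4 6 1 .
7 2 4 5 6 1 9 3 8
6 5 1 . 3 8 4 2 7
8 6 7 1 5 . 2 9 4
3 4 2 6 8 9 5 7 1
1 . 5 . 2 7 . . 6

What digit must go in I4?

Row 4 already contains {1, 2, 3, 4, 6, 7, 9}.
Column I already contains {1, 2, 3, 4, 6, 7, 8}.
Its 3×3 block (box 6) already contains {1, 2, 3, 4, 6, 7, 8, 9}.
The only value from 1–9 not eliminated is 5, so I4 = 5.

5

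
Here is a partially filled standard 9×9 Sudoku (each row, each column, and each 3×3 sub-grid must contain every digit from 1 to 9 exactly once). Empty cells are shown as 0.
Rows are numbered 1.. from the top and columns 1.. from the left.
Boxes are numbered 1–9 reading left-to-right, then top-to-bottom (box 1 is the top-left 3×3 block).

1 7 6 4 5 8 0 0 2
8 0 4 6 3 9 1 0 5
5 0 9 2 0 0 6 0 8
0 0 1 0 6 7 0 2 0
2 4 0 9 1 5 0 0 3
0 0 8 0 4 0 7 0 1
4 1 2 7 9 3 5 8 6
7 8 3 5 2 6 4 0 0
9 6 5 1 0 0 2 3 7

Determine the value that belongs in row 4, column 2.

5

Cell row 4, column 2 itself could take any of {3, 5, 9} by direct elimination.
Consider where 5 can go in row 4.
row 4, column 1 is out (column 1 already has a 5).
row 4, column 4 is out (column 4 already has a 5).
row 4, column 7 is out (column 7 already has a 5).
row 4, column 9 is out (column 9 already has a 5).
So the only cell in row 4 that can hold 5 is row 4, column 2.
Therefore row 4, column 2 = 5.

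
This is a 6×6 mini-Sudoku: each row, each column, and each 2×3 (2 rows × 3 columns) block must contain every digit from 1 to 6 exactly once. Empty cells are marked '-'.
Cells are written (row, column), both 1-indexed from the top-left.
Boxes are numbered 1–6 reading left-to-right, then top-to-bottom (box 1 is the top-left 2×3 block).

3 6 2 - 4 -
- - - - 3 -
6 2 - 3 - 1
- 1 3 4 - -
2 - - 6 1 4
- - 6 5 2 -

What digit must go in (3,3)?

Cell (3,3) itself could take any of {4, 5} by direct elimination.
Consider where 4 can go in box 3.
(4,1) is out (row 4 already has a 4).
So the only cell in box 3 that can hold 4 is (3,3).
Therefore (3,3) = 4.

4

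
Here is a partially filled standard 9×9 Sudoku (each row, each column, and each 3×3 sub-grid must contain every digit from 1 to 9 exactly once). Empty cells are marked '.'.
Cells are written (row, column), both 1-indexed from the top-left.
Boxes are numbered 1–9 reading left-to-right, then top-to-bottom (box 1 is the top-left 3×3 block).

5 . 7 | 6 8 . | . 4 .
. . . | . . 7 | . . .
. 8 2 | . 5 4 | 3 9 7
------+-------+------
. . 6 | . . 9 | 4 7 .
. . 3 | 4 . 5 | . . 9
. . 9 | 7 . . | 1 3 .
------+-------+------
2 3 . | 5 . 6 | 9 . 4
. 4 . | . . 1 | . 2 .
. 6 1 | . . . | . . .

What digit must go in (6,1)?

4

Cell (6,1) itself could take any of {4, 8} by direct elimination.
Consider where 4 can go in row 6.
(6,2) is out (column 2 already has a 4).
(6,5) is out (box 5 already has a 4).
(6,6) is out (column 6 already has a 4).
(6,9) is out (column 9 already has a 4).
So the only cell in row 6 that can hold 4 is (6,1).
Therefore (6,1) = 4.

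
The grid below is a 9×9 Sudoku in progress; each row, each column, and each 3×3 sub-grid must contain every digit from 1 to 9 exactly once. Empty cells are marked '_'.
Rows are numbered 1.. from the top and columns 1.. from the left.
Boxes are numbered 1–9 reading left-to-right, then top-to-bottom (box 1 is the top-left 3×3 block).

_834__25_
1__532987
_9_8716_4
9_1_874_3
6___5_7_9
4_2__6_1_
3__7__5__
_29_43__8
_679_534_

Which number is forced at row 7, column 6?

8

Row 7 already contains {3, 5, 7}.
Column 6 already contains {1, 2, 3, 5, 6, 7}.
Its 3×3 block (box 8) already contains {3, 4, 5, 7, 9}.
The only value from 1–9 not eliminated is 8, so row 7, column 6 = 8.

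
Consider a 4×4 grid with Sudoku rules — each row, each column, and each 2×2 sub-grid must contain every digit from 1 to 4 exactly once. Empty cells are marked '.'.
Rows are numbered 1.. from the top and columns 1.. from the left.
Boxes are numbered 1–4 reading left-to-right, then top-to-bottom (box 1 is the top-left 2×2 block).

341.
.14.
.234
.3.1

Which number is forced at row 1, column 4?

2

Row 1 already contains {1, 3, 4}.
Column 4 already contains {1, 4}.
Its 2×2 block (box 2) already contains {1, 4}.
The only value from 1–4 not eliminated is 2, so row 1, column 4 = 2.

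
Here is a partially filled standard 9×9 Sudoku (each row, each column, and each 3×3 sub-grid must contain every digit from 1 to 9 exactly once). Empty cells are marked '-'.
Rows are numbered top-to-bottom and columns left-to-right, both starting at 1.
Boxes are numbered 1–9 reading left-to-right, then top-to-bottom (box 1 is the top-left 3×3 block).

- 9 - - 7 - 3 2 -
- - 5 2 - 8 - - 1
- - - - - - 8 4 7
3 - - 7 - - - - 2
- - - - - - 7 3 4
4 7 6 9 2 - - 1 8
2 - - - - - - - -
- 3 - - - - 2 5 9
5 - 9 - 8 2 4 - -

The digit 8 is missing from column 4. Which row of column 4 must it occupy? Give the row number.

5

Consider where 8 can go in column 4.
R1C4 is out (box 2 already has a 8).
R3C4 is out (row 3 already has a 8).
R7C4 is out (box 8 already has a 8).
R8C4 is out (box 8 already has a 8).
R9C4 is out (row 9 already has a 8).
So the only cell in column 4 that can hold 8 is R5C4.
That is row 5.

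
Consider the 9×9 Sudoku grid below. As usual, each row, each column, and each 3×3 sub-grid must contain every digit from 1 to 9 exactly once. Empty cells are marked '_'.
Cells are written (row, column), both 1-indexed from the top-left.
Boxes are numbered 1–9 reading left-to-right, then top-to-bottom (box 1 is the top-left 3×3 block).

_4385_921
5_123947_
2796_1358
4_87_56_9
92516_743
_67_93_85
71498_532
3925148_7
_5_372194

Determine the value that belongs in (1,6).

Row 1 already contains {1, 2, 3, 4, 5, 8, 9}.
Column 6 already contains {1, 2, 3, 4, 5, 9}.
Its 3×3 block (box 2) already contains {1, 2, 3, 5, 6, 8, 9}.
The only value from 1–9 not eliminated is 7, so (1,6) = 7.

7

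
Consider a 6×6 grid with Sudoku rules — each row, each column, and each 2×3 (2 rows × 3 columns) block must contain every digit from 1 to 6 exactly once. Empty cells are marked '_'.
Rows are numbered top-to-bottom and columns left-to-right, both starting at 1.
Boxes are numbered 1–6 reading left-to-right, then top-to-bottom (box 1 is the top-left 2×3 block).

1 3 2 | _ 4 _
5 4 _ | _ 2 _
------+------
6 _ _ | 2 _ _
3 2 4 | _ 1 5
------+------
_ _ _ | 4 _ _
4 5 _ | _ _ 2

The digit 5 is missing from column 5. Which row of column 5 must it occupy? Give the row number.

Consider where 5 can go in column 5.
r3c5 is out (box 4 already has a 5).
r6c5 is out (row 6 already has a 5).
So the only cell in column 5 that can hold 5 is r5c5.
That is row 5.

5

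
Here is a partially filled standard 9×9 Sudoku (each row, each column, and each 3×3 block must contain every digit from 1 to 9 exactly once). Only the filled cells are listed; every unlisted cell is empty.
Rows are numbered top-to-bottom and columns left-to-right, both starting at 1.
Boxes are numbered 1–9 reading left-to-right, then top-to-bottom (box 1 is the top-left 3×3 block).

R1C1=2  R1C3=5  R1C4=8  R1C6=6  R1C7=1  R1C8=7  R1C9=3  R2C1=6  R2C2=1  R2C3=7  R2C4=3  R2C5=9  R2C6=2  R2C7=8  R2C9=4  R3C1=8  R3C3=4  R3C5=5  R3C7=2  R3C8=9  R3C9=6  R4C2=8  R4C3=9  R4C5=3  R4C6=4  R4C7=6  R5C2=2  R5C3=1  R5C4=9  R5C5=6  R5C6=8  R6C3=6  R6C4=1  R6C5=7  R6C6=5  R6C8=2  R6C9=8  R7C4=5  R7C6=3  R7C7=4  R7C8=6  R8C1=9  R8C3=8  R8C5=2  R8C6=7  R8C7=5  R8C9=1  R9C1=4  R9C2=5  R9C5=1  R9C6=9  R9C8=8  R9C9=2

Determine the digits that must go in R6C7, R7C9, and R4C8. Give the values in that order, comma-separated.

For R6C7:
  Consider where 9 can go in box 6.
  R4C8 is out (row 4 already has a 9).
  R4C9 is out (row 4 already has a 9).
  R5C7 is out (row 5 already has a 9).
  R5C8 is out (row 5 already has a 9).
  R5C9 is out (row 5 already has a 9).
  So the only cell in box 6 that can hold 9 is R6C7.
  So R6C7 = 9.
For R7C9:
  Consider where 9 can go in box 9.
  R8C8 is out (row 8 already has a 9).
  R9C7 is out (row 9 already has a 9).
  So the only cell in box 9 that can hold 9 is R7C9.
  So R7C9 = 9.
For R4C8:
  Consider where 1 can go in box 6.
  R4C9 is out (column 9 already has a 1).
  R5C7 is out (row 5 already has a 1).
  R5C8 is out (row 5 already has a 1).
  R5C9 is out (row 5 already has a 1).
  R6C7 is out (row 6 already has a 1).
  So the only cell in box 6 that can hold 1 is R4C8.
  So R4C8 = 1.

9,9,1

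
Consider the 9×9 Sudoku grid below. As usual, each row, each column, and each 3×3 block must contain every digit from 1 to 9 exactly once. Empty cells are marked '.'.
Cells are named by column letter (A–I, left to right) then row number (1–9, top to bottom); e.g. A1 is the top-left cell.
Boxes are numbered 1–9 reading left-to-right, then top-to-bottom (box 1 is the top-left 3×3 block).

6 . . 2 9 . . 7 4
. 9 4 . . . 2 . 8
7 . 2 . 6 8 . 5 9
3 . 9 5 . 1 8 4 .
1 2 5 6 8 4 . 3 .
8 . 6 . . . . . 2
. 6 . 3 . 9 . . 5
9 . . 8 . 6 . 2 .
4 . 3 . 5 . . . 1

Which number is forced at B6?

4

Cell B6 itself could take any of {4, 7} by direct elimination.
Consider where 4 can go in row 6.
D6 is out (box 5 already has a 4).
E6 is out (box 5 already has a 4).
F6 is out (column F already has a 4).
G6 is out (box 6 already has a 4).
H6 is out (column H already has a 4).
So the only cell in row 6 that can hold 4 is B6.
Therefore B6 = 4.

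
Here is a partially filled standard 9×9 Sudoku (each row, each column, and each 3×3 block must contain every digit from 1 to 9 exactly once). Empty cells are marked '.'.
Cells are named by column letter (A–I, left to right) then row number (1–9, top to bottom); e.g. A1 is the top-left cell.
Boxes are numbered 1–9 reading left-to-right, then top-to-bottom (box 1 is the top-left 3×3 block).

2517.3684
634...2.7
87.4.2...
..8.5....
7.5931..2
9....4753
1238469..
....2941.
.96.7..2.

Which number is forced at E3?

Cell E3 itself could take any of {1, 6, 9} by direct elimination.
Consider where 6 can go in row 3.
C3 is out (column C already has a 6).
G3 is out (column G already has a 6).
H3 is out (box 3 already has a 6).
I3 is out (box 3 already has a 6).
So the only cell in row 3 that can hold 6 is E3.
Therefore E3 = 6.

6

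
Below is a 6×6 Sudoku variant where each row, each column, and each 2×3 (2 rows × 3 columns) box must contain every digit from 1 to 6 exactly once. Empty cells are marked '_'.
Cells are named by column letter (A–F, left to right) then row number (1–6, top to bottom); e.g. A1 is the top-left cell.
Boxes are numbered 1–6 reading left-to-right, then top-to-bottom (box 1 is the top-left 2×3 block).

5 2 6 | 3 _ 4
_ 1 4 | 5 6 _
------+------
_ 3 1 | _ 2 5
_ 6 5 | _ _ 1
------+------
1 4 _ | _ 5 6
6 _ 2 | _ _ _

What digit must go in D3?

Cell D3 itself could take any of {4, 6} by direct elimination.
Consider where 6 can go in row 3.
A3 is out (column A already has a 6).
So the only cell in row 3 that can hold 6 is D3.
Therefore D3 = 6.

6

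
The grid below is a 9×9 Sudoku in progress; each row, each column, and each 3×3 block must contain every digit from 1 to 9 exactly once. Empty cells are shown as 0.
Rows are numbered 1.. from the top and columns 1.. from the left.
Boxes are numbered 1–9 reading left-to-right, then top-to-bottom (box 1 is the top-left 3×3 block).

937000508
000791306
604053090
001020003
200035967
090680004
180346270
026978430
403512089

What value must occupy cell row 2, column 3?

Cell row 2, column 3 itself could take any of {2, 5, 8} by direct elimination.
Consider where 2 can go in column 3.
row 5, column 3 is out (row 5 already has a 2).
row 6, column 3 is out (box 4 already has a 2).
row 7, column 3 is out (row 7 already has a 2).
So the only cell in column 3 that can hold 2 is row 2, column 3.
Therefore row 2, column 3 = 2.

2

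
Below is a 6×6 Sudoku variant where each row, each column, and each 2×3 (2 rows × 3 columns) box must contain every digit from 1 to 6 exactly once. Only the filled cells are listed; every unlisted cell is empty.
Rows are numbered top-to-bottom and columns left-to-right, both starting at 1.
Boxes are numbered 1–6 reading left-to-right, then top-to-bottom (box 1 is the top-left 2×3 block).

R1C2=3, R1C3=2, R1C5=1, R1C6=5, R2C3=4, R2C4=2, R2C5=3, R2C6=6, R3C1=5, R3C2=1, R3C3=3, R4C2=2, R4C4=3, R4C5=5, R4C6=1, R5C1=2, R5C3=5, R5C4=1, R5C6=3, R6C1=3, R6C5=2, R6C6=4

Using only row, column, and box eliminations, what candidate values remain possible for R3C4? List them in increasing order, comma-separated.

Row 3 already contains {1, 3, 5}.
Column 4 already contains {1, 2, 3}.
Its 2×3 block (box 4) already contains {1, 3, 5}.
Removing those from 1–6 leaves {4, 6} as the candidates for R3C4.

4,6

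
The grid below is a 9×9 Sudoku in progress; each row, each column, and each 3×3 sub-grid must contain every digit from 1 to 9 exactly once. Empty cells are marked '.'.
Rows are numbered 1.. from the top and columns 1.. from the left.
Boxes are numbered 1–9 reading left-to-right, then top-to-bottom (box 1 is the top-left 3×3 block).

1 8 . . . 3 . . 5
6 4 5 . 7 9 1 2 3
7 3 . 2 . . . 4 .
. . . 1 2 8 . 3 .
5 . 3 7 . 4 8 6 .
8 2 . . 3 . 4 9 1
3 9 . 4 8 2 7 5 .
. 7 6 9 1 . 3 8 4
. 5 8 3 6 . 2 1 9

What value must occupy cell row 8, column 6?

Row 8 already contains {1, 3, 4, 6, 7, 8, 9}.
Column 6 already contains {2, 3, 4, 8, 9}.
Its 3×3 block (box 8) already contains {1, 2, 3, 4, 6, 8, 9}.
The only value from 1–9 not eliminated is 5, so row 8, column 6 = 5.

5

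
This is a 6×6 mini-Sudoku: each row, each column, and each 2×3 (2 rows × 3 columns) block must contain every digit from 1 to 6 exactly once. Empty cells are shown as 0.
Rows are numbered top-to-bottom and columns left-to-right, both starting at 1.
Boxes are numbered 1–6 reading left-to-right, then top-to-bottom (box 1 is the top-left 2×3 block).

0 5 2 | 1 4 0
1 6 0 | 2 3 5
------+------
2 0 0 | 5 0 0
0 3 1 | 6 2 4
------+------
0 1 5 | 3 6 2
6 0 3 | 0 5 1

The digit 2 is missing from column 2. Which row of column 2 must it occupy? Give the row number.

6

Consider where 2 can go in column 2.
R3C2 is out (row 3 already has a 2).
So the only cell in column 2 that can hold 2 is R6C2.
That is row 6.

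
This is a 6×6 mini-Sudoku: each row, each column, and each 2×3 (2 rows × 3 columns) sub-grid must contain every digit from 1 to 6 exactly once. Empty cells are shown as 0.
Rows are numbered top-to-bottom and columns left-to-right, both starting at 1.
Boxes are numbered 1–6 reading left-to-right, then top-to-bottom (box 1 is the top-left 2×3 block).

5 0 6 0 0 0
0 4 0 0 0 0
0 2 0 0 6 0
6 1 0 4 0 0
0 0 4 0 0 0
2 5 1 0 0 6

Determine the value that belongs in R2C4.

6

Cell R2C4 itself could take any of {1, 2, 3, 5, 6} by direct elimination.
Consider where 6 can go in row 2.
R2C1 is out (column 1 already has a 6).
R2C3 is out (column 3 already has a 6).
R2C5 is out (column 5 already has a 6).
R2C6 is out (column 6 already has a 6).
So the only cell in row 2 that can hold 6 is R2C4.
Therefore R2C4 = 6.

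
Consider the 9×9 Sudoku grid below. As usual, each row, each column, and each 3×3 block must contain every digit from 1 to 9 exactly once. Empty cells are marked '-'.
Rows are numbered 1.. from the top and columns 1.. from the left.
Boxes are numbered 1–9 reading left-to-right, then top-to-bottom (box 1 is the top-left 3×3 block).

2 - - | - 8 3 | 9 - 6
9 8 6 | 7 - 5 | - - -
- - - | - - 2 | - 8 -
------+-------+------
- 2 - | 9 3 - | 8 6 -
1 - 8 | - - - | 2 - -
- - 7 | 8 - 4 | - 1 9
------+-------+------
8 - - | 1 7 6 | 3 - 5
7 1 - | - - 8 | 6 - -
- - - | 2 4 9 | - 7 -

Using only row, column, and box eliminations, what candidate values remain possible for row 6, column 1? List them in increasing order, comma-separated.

Row 6 already contains {1, 4, 7, 8, 9}.
Column 1 already contains {1, 2, 7, 8, 9}.
Its 3×3 block (box 4) already contains {1, 2, 7, 8}.
Removing those from 1–9 leaves {3, 5, 6} as the candidates for row 6, column 1.

3,5,6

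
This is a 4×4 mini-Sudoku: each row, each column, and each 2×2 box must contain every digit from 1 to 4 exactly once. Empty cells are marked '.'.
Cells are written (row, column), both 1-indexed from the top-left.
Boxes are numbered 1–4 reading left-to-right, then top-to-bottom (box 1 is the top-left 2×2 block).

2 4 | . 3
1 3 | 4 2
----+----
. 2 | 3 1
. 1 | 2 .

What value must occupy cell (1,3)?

1

Row 1 already contains {2, 3, 4}.
Column 3 already contains {2, 3, 4}.
Its 2×2 block (box 2) already contains {2, 3, 4}.
The only value from 1–4 not eliminated is 1, so (1,3) = 1.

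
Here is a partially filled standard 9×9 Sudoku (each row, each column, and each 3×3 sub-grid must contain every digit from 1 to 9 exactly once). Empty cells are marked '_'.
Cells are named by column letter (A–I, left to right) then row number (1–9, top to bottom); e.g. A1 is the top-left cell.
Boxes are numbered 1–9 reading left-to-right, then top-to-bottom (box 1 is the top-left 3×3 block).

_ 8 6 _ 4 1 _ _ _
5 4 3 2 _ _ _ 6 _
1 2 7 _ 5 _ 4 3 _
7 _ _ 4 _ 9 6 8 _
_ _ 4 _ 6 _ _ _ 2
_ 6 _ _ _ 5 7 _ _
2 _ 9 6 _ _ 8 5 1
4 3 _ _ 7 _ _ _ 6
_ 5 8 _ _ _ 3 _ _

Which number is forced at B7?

7

Row 7 already contains {1, 2, 5, 6, 8, 9}.
Column B already contains {2, 3, 4, 5, 6, 8}.
Its 3×3 block (box 7) already contains {2, 3, 4, 5, 8, 9}.
The only value from 1–9 not eliminated is 7, so B7 = 7.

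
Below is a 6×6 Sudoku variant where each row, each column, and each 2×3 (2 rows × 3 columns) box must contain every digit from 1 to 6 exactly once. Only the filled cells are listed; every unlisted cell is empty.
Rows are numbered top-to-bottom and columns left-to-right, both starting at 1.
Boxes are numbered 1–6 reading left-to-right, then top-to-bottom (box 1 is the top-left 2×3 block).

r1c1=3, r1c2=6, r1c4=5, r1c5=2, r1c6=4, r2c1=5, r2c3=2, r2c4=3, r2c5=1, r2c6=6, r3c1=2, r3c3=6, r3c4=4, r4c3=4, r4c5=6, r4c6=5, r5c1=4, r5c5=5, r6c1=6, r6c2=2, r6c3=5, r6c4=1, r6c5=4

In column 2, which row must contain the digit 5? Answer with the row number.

Consider where 5 can go in column 2.
r2c2 is out (row 2 already has a 5).
r4c2 is out (row 4 already has a 5).
r5c2 is out (row 5 already has a 5).
So the only cell in column 2 that can hold 5 is r3c2.
That is row 3.

3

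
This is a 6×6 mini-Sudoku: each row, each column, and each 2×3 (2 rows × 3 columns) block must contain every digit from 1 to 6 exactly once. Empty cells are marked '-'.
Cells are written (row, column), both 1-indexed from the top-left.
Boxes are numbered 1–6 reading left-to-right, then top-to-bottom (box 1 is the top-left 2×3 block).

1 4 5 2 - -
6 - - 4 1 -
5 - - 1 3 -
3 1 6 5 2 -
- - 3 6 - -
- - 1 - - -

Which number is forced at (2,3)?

2

Row 2 already contains {1, 4, 6}.
Column 3 already contains {1, 3, 5, 6}.
Its 2×3 block (box 1) already contains {1, 4, 5, 6}.
The only value from 1–6 not eliminated is 2, so (2,3) = 2.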